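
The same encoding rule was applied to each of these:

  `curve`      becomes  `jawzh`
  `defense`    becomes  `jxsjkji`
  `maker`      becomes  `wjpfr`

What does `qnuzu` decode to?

The output letters match the input read backwards, each shifted +5: curve reversed is evruc. The word is reversed, then every letter is shifted forward by 5.
Reversing it on qnuzu: shift back: q−5=l, n−5=i, u−5=p, z−5=u, u−5=p → lipup; then reverse → pupil.

pupil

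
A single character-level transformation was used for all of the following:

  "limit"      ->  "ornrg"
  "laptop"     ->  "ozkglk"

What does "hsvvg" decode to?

Each pair mirrors across the alphabet (l↔o, i↔r, m↔n): positions sum to 25. Letters are reflected about the middle of the alphabet (position → 25−position): Atbash.
Reversing it on hsvvg: h↔s, s↔h, v↔e, v↔e, g↔t.

sheet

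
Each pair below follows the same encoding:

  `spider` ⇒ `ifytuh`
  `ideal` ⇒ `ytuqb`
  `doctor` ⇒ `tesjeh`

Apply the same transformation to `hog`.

Compare letters: s→i is +16, p→f is +16, i→y is +16 — a constant shift. Every letter moves 16 places later in the alphabet, wrapping around z→a.
For hog: h+16=x, o+16=e, g+16=w.

xew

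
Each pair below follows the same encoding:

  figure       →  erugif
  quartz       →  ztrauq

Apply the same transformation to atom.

mota

The output letters match the input read backwards: figure reversed is erugif. It's just the letters in reverse order.
On atom: reverse → mota.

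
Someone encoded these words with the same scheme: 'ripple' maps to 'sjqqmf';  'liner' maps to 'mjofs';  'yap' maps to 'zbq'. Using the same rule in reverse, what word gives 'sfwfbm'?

reveal

Each letter is shifted forward by 1 in the alphabet (a Caesar shift of +1).
Decoding sfwfbm: s−1=r, f−1=e, w−1=v, f−1=e, b−1=a, m−1=l.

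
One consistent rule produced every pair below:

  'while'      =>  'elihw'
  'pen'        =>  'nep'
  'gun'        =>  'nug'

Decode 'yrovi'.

ivory

It's just the letters in reverse order.
Undoing it on yrovi: then reverse → ivory.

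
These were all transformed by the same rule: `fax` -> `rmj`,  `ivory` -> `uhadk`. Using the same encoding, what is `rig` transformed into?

Compare letters: f→r is +12, a→m is +12, x→j is +12 — a constant shift. Each letter is shifted forward by 12 in the alphabet (a Caesar shift of +12).
On rig: r+12=d, i+12=u, g+12=s.

dus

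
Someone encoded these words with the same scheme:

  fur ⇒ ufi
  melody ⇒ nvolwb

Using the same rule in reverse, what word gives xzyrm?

Each pair mirrors across the alphabet (f↔u, u↔f, r↔i): positions sum to 25. This is the alphabet-reversal cipher (Atbash): a becomes z, b becomes y, etc.
Reversing it on xzyrm: x↔c, z↔a, y↔b, r↔i, m↔n.

cabin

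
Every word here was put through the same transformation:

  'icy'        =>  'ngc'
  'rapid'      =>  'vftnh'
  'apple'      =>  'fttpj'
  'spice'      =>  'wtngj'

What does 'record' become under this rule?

Vowels shift forward by 5 and consonants shift forward by 4.
For record: r(cons)+4=v, e(vowel)+5=j, c(cons)+4=g, o(vowel)+5=t, r(cons)+4=v, d(cons)+4=h.

vjgtvh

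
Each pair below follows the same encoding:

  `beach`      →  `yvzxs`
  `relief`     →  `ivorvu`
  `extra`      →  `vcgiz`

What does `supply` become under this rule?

Each letter is replaced by its mirror in the alphabet: a↔z, b↔y, c↔x, and so on (the Atbash cipher).
Applying it to supply: s↔h, u↔f, p↔k, p↔k, l↔o, y↔b.

hfkkob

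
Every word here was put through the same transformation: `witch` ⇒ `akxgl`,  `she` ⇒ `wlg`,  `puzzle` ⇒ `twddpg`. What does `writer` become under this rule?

The shift depends on letter class: consonant w→a is +4, but vowel i→k is +2. Two shifts are in play — +2 for a/e/i/o/u, +4 for every other letter.
For writer: w(cons)+4=a, r(cons)+4=v, i(vowel)+2=k, t(cons)+4=x, e(vowel)+2=g, r(cons)+4=v.

avkxgv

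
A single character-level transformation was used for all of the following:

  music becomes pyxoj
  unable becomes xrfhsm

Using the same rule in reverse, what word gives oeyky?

later

In music: m→p is +3, u→y is +4, s→x is +5, i→o is +6 — the shift increases by 1 each position. Letter i (0-indexed) is shifted by i+3, so successive shifts are 3, 4, 5, ….
Undoing it on oeyky: o−3=l, e−4=a, y−5=t, k−6=e, y−7=r.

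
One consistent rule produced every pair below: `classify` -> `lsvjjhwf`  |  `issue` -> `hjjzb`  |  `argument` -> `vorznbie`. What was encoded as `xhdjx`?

c(2)→l(11) and l(11)→s(18) fit y≡21x+21 (mod 26); the inverse of 21 mod 26 is 5. This is an affine cipher: with a=0,…,z=25, each position x becomes (21x+21) mod 26.
Reversing it on xhdjx: x(23)→5·(23−21)≡10=k; h(7)→5·(7−21)≡8=i; d(3)→5·(3−21)≡14=o; j(9)→5·(9−21)≡18=s; x(23)→5·(23−21)≡10=k (all mod 26).

kiosk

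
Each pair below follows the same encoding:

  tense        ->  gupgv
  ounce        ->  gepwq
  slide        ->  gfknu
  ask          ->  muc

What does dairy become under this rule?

The output letters match the input read backwards, each shifted +2: tense reversed is esnet. The word is reversed, then every letter is shifted forward by 2.
On dairy: reverse → yriad; then shift: y+2=a, r+2=t, i+2=k, a+2=c, d+2=f.

atkcf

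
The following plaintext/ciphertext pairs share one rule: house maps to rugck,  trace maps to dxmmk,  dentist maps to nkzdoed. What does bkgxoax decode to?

reunion

Shifts by position in house: pos 0: h→r (+10), pos 1: o→u (+6), pos 2: u→g (+12), pos 3: s→c (+10), pos 4: e→k (+6) — repeating every 3. The shifts repeat in a cycle of length 3: positions 0,1,… shift by +10, +6, +12, then the pattern repeats.
Decoding bkgxoax: b−10=r, k−6=e, g−12=u, x−10=n, o−6=i, a−12=o, x−10=n.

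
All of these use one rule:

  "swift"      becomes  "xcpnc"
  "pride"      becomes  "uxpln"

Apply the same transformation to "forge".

Letter i (0-indexed) is shifted by i+5, so successive shifts are 5, 6, 7, ….
Applying it to forge: f+5=k, o+6=u, r+7=y, g+8=o, e+9=n.

kuyon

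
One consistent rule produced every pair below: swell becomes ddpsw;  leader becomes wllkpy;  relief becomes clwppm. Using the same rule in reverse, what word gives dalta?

stamp

It's a Vigenère-style cipher with numeric key [11,7]: position i shifts by key[i mod 2].
Reversing it on dalta: d−11=s, a−7=t, l−11=a, t−7=m, a−11=p.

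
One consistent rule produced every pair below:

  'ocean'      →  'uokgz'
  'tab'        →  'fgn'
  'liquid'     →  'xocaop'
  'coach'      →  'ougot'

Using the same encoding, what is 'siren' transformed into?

The shift depends on letter class: consonant c→o is +12, but vowel o→u is +6. The rule splits by letter class: vowels +6, consonants +12.
On siren: s(cons)+12=e, i(vowel)+6=o, r(cons)+12=d, e(vowel)+6=k, n(cons)+12=z.

eodkz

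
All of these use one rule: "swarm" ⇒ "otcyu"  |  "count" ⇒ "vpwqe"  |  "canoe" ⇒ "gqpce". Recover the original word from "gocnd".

blame

Two steps: reverse the string, then apply a Caesar shift of +2.
Reversing it on gocnd: shift back: g−2=e, o−2=m, c−2=a, n−2=l, d−2=b → emalb; then reverse → blame.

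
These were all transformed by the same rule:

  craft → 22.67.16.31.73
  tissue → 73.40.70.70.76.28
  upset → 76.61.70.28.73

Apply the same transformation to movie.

52.58.79.40.28

Each letter becomes 3×(its alphabet position, a=1..z=26) + 13.
On movie: m=13→52, o=15→58, v=22→79, i=9→40, e=5→28.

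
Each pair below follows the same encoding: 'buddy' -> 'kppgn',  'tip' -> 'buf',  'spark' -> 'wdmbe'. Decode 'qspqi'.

Read the word backwards and shift each letter +12.
Reversing it on qspqi: shift back: q−12=e, s−12=g, p−12=d, q−12=e, i−12=w → egdew; then reverse → wedge.

wedge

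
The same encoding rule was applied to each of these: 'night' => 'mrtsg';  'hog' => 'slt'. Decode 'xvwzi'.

Letters are reflected about the middle of the alphabet (position → 25−position): Atbash.
Undoing it on xvwzi: x↔c, v↔e, w↔d, z↔a, i↔r.

cedar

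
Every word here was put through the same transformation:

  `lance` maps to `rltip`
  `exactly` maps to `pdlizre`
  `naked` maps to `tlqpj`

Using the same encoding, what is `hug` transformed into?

The shift depends on letter class: consonant l→r is +6, but vowel a→l is +11. Two shifts are in play — +11 for a/e/i/o/u, +6 for every other letter.
For hug: h(cons)+6=n, u(vowel)+11=f, g(cons)+6=m.

nfm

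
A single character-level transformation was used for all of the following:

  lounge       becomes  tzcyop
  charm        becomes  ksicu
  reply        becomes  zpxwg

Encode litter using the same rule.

The shifts repeat in a cycle of length 2: positions 0,1,… shift by +8, +11, then the pattern repeats.
Applying it to litter: l+8=t, i+11=t, t+8=b, t+11=e, e+8=m, r+11=c.

ttbemc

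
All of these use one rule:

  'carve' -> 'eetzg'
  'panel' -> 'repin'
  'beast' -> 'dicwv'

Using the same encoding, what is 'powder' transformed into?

Shifts by position in carve: pos 0: c→e (+2), pos 1: a→e (+4), pos 2: r→t (+2), pos 3: v→z (+4) — repeating every 2. It's a Vigenère-style cipher with numeric key [2,4]: position i shifts by key[i mod 2].
Applying it to powder: p+2=r, o+4=s, w+2=y, d+4=h, e+2=g, r+4=v.

rsyhgv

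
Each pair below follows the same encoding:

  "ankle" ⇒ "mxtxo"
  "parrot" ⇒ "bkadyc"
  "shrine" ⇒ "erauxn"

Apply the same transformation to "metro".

yocdy

Shifts by position in ankle: pos 0: a→m (+12), pos 1: n→x (+10), pos 2: k→t (+9), pos 3: l→x (+12), pos 4: e→o (+10) — repeating every 3. A repeating key of period 3 is used — shifts +12, +10, +9 over and over.
On metro: m+12=y, e+10=o, t+9=c, r+12=d, o+10=y.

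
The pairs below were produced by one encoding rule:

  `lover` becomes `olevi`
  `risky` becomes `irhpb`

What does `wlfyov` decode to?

double

Each pair mirrors across the alphabet (l↔o, o↔l, v↔e): positions sum to 25. This is the alphabet-reversal cipher (Atbash): a becomes z, b becomes y, etc.
Undoing it on wlfyov: w↔d, l↔o, f↔u, y↔b, o↔l, v↔e.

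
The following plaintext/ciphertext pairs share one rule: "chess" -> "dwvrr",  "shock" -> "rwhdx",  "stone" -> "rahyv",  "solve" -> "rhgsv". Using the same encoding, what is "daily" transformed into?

mlfgt

c(2)→d(3) and h(7)→w(22) fit y≡9x+11 (mod 26); the inverse of 9 mod 26 is 3. Each letter's alphabet position (a=0..z=25) is mapped through 9·x+11 mod 26 — an affine cipher.
For daily: d(3)→9·3+11≡12=m; a(0)→9·0+11≡11=l; i(8)→9·8+11≡5=f; l(11)→9·11+11≡6=g; y(24)→9·24+11≡19=t (all mod 26).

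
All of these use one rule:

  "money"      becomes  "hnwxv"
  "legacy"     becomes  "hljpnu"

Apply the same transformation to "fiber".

Two steps: reverse the string, then apply a Caesar shift of +9.
Applying it to fiber: reverse → rebif; then shift: r+9=a, e+9=n, b+9=k, i+9=r, f+9=o.

ankro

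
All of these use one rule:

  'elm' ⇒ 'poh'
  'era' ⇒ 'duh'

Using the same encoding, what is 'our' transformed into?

uxr

The output letters match the input read backwards, each shifted +3: elm reversed is mle. Read the word backwards and shift each letter +3.
On our: reverse → ruo; then shift: r+3=u, u+3=x, o+3=r.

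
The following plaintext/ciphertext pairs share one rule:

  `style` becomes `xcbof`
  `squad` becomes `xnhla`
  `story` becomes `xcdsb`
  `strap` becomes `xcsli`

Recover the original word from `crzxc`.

twist

s(18)→x(23) and t(19)→c(2) fit y≡5x+11 (mod 26); the inverse of 5 mod 26 is 21. Treating letters as 0–25, the rule is x ↦ 5x + 11 (mod 26).
Reversing it on crzxc: c(2)→21·(2−11)≡19=t; r(17)→21·(17−11)≡22=w; z(25)→21·(25−11)≡8=i; x(23)→21·(23−11)≡18=s; c(2)→21·(2−11)≡19=t (all mod 26).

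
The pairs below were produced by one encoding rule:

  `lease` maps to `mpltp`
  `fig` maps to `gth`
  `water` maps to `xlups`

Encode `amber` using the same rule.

The shift depends on letter class: consonant l→m is +1, but vowel e→p is +11. Two shifts are in play — +11 for a/e/i/o/u, +1 for every other letter.
On amber: a(vowel)+11=l, m(cons)+1=n, b(cons)+1=c, e(vowel)+11=p, r(cons)+1=s.

lncps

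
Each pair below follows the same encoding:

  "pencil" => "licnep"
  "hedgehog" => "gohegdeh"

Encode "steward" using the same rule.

The output letters match the input read backwards: pencil reversed is licnep. The word is simply reversed.
On steward: reverse → drawets.

drawets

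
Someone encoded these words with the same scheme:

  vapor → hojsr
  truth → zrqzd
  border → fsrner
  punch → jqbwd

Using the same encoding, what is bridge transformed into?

v(21)→h(7) and a(0)→o(14) fit y≡17x+14 (mod 26); the inverse of 17 mod 26 is 23. This is an affine cipher: with a=0,…,z=25, each position x becomes (17x+14) mod 26.
For bridge: b(1)→17·1+14≡5=f; r(17)→17·17+14≡17=r; i(8)→17·8+14≡20=u; d(3)→17·3+14≡13=n; g(6)→17·6+14≡12=m; e(4)→17·4+14≡4=e (all mod 26).

frunme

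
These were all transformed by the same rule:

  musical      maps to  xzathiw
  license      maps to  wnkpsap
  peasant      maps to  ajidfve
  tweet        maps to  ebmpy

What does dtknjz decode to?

soccer

It's a Vigenère-style cipher with numeric key [11,5,8]: position i shifts by key[i mod 3].
Decoding dtknjz: d−11=s, t−5=o, k−8=c, n−11=c, j−5=e, z−8=r.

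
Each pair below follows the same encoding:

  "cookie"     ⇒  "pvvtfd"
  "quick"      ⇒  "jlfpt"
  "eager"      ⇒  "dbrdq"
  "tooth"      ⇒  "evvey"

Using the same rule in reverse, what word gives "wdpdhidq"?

december

This is an affine cipher: with a=0,…,z=25, each position x becomes (7x+1) mod 26.
Reversing it on wdpdhidq: w(22)→15·(22−1)≡3=d; d(3)→15·(3−1)≡4=e; p(15)→15·(15−1)≡2=c; d(3)→15·(3−1)≡4=e; h(7)→15·(7−1)≡12=m; i(8)→15·(8−1)≡1=b; d(3)→15·(3−1)≡4=e; q(16)→15·(16−1)≡17=r (all mod 26).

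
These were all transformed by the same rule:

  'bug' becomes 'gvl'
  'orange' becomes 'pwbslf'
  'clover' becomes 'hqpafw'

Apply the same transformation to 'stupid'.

The shift depends on letter class: consonant b→g is +5, but vowel u→v is +1. The rule splits by letter class: vowels +1, consonants +5.
On stupid: s(cons)+5=x, t(cons)+5=y, u(vowel)+1=v, p(cons)+5=u, i(vowel)+1=j, d(cons)+5=i.

xyvuji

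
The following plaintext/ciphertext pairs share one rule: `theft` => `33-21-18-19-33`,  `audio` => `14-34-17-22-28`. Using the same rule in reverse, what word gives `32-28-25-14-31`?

t is letter #20 and maps to 33: an offset of 13. Each letter is replaced by its alphabet position (a=1..z=26) + 13.
Decoding 32-28-25-14-31: 32→(32−13)÷1=19=s, 28→(28−13)÷1=15=o, 25→(25−13)÷1=12=l, 14→(14−13)÷1=1=a, 31→(31−13)÷1=18=r.

solar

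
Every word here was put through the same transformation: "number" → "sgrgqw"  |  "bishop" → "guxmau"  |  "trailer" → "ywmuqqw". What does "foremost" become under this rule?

kawqraxy

The rule splits by letter class: vowels +12, consonants +5.
For foremost: f(cons)+5=k, o(vowel)+12=a, r(cons)+5=w, e(vowel)+12=q, m(cons)+5=r, o(vowel)+12=a, s(cons)+5=x, t(cons)+5=y.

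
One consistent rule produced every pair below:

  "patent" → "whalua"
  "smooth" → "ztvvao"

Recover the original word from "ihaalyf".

Compare letters: p→w is +7, a→h is +7, t→a is +7 — a constant shift. Every letter moves 7 places later in the alphabet, wrapping around z→a.
Undoing it on ihaalyf: i−7=b, h−7=a, a−7=t, a−7=t, l−7=e, y−7=r, f−7=y.

battery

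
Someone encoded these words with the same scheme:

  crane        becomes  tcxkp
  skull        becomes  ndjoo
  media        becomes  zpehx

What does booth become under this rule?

ivvyw

c(2)→t(19) and r(17)→c(2) fit y≡11x+23 (mod 26); the inverse of 11 mod 26 is 19. Treating letters as 0–25, the rule is x ↦ 11x + 23 (mod 26).
Applying it to booth: b(1)→11·1+23≡8=i; o(14)→11·14+23≡21=v; o(14)→11·14+23≡21=v; t(19)→11·19+23≡24=y; h(7)→11·7+23≡22=w (all mod 26).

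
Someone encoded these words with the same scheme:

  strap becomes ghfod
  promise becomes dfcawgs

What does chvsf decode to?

other

Compare letters: s→g is +14, t→h is +14, r→f is +14 — a constant shift. Every letter moves 14 places later in the alphabet, wrapping around z→a.
Undoing it on chvsf: c−14=o, h−14=t, v−14=h, s−14=e, f−14=r.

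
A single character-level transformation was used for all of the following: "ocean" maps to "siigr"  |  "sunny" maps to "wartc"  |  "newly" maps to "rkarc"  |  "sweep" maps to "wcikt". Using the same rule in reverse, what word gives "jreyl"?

flash

The shifts repeat in a cycle of length 2: positions 0,1,… shift by +4, +6, then the pattern repeats.
Decoding jreyl: j−4=f, r−6=l, e−4=a, y−6=s, l−4=h.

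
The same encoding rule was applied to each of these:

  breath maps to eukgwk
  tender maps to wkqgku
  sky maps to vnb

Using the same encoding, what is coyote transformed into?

The rule splits by letter class: vowels +6, consonants +3.
On coyote: c(cons)+3=f, o(vowel)+6=u, y(cons)+3=b, o(vowel)+6=u, t(cons)+3=w, e(vowel)+6=k.

fubuwk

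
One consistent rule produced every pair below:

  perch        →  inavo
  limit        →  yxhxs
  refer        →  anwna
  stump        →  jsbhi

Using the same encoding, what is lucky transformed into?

ybvpl

p(15)→i(8) and e(4)→n(13) fit y≡9x+3 (mod 26); the inverse of 9 mod 26 is 3. Treating letters as 0–25, the rule is x ↦ 9x + 3 (mod 26).
On lucky: l(11)→9·11+3≡24=y; u(20)→9·20+3≡1=b; c(2)→9·2+3≡21=v; k(10)→9·10+3≡15=p; y(24)→9·24+3≡11=l (all mod 26).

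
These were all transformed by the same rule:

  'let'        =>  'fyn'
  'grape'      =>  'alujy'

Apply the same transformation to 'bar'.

Each letter is shifted forward by 20 in the alphabet (a Caesar shift of +20).
Applying it to bar: b+20=v, a+20=u, r+20=l.

vul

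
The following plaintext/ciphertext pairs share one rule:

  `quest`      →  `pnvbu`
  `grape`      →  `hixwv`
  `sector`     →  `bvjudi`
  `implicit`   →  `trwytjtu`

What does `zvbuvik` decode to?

western

q(16)→p(15) and u(20)→n(13) fit y≡19x+23 (mod 26); the inverse of 19 mod 26 is 11. This is an affine cipher: with a=0,…,z=25, each position x becomes (19x+23) mod 26.
Undoing it on zvbuvik: z(25)→11·(25−23)≡22=w; v(21)→11·(21−23)≡4=e; b(1)→11·(1−23)≡18=s; u(20)→11·(20−23)≡19=t; v(21)→11·(21−23)≡4=e; i(8)→11·(8−23)≡17=r; k(10)→11·(10−23)≡13=n (all mod 26).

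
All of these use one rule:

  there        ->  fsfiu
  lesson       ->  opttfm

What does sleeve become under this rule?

Two steps: reverse the string, then apply a Caesar shift of +1.
For sleeve: reverse → eveels; then shift: e+1=f, v+1=w, e+1=f, e+1=f, l+1=m, s+1=t.

fwffmt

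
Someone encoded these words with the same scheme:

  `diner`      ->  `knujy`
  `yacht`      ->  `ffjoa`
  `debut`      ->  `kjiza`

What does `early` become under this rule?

jfysf

Vowels shift forward by 5 and consonants shift forward by 7.
For early: e(vowel)+5=j, a(vowel)+5=f, r(cons)+7=y, l(cons)+7=s, y(cons)+7=f.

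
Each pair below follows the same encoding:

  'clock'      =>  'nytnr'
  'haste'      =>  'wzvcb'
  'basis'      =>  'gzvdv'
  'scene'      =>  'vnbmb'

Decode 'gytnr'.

c(2)→n(13) and l(11)→y(24) fit y≡7x+25 (mod 26); the inverse of 7 mod 26 is 15. Treating letters as 0–25, the rule is x ↦ 7x + 25 (mod 26).
Undoing it on gytnr: g(6)→15·(6−25)≡1=b; y(24)→15·(24−25)≡11=l; t(19)→15·(19−25)≡14=o; n(13)→15·(13−25)≡2=c; r(17)→15·(17−25)≡10=k (all mod 26).

block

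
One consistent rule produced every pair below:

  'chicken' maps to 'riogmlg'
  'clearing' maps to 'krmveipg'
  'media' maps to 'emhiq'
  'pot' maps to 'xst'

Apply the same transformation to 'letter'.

The word is reversed, then every letter is shifted forward by 4.
On letter: reverse → rettel; then shift: r+4=v, e+4=i, t+4=x, t+4=x, e+4=i, l+4=p.

vixxip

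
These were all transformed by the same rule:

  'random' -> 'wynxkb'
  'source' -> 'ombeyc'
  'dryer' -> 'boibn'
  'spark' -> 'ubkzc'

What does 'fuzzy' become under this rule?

ijjep

The output letters match the input read backwards, each shifted +10: random reversed is modnar. The word is reversed, then every letter is shifted forward by 10.
On fuzzy: reverse → yzzuf; then shift: y+10=i, z+10=j, z+10=j, u+10=e, f+10=p.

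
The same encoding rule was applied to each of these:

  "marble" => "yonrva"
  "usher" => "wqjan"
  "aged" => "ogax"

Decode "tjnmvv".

Each letter's alphabet position (a=0..z=25) is mapped through 3·x+14 mod 26 — an affine cipher.
Undoing it on tjnmvv: t(19)→9·(19−14)≡19=t; j(9)→9·(9−14)≡7=h; n(13)→9·(13−14)≡17=r; m(12)→9·(12−14)≡8=i; v(21)→9·(21−14)≡11=l; v(21)→9·(21−14)≡11=l (all mod 26).

thrill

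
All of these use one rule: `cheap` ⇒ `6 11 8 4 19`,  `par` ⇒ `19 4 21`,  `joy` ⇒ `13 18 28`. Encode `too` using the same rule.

c is letter #3 and maps to 6: an offset of 3. The number is (letter's place in the alphabet, a=1) + 3.
On too: t=20→23, o=15→18, o=15→18.

23 18 18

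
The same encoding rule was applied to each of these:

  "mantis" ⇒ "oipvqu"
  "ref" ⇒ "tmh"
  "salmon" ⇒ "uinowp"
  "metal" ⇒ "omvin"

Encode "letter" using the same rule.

nmvvmt

The shift depends on letter class: consonant m→o is +2, but vowel a→i is +8. The rule splits by letter class: vowels +8, consonants +2.
For letter: l(cons)+2=n, e(vowel)+8=m, t(cons)+2=v, t(cons)+2=v, e(vowel)+8=m, r(cons)+2=t.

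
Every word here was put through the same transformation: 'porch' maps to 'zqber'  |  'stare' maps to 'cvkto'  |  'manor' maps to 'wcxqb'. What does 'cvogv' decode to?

Shifts by position in porch: pos 0: p→z (+10), pos 1: o→q (+2), pos 2: r→b (+10), pos 3: c→e (+2) — repeating every 2. It's a Vigenère-style cipher with numeric key [10,2]: position i shifts by key[i mod 2].
Undoing it on cvogv: c−10=s, v−2=t, o−10=e, g−2=e, v−10=l.

steel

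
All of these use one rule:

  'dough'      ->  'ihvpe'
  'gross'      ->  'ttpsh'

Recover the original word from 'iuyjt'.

The output letters match the input read backwards, each shifted +1: dough reversed is hguod. Read the word backwards and shift each letter +1.
Decoding iuyjt: shift back: i−1=h, u−1=t, y−1=x, j−1=i, t−1=s → htxis; then reverse → sixth.

sixth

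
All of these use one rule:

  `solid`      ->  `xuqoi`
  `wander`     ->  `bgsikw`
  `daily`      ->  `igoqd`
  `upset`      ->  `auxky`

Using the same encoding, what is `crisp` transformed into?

hwoxu

The shift depends on letter class: consonant s→x is +5, but vowel o→u is +6. The rule splits by letter class: vowels +6, consonants +5.
Applying it to crisp: c(cons)+5=h, r(cons)+5=w, i(vowel)+6=o, s(cons)+5=x, p(cons)+5=u.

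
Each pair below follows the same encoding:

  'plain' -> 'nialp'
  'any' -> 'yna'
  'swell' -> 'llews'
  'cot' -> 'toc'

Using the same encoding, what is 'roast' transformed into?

tsaor

It's just the letters in reverse order.
Applying it to roast: reverse → tsaor.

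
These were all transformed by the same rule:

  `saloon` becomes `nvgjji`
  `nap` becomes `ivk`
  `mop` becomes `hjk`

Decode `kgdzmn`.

pliers

Compare letters: s→n is +21, a→v is +21, l→g is +21 — a constant shift. It's a constant shift of +21 (ROT21).
Undoing it on kgdzmn: k−21=p, g−21=l, d−21=i, z−21=e, m−21=r, n−21=s.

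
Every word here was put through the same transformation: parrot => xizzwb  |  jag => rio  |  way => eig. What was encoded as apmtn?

shelf

Compare letters: p→x is +8, a→i is +8, r→z is +8 — a constant shift. Each letter is shifted forward by 8 in the alphabet (a Caesar shift of +8).
Reversing it on apmtn: a−8=s, p−8=h, m−8=e, t−8=l, n−8=f.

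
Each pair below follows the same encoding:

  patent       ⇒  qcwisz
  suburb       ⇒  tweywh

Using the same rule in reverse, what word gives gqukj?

forge

In patent: p→q is +1, a→c is +2, t→w is +3, e→i is +4 — the shift increases by 1 each position. The shift increases by 1 at each position, starting from +1: 1, 2, 3, ….
Undoing it on gqukj: g−1=f, q−2=o, u−3=r, k−4=g, j−5=e.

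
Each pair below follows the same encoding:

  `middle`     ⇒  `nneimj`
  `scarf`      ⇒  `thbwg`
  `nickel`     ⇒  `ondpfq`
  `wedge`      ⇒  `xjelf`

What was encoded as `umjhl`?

thick

Shifts by position in middle: pos 0: m→n (+1), pos 1: i→n (+5), pos 2: d→e (+1), pos 3: d→i (+5) — repeating every 2. It's a Vigenère-style cipher with numeric key [1,5]: position i shifts by key[i mod 2].
Undoing it on umjhl: u−1=t, m−5=h, j−1=i, h−5=c, l−1=k.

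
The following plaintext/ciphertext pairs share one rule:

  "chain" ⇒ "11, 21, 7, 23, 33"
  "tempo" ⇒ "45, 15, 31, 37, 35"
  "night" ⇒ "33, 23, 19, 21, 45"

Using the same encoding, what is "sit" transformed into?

c(#3)→11 and h(#8)→21: differences scale by 2, so n = 2·pos + 5. Each letter becomes 2×(its alphabet position, a=1..z=26) + 5.
Applying it to sit: s=19→43, i=9→23, t=20→45.

43, 23, 45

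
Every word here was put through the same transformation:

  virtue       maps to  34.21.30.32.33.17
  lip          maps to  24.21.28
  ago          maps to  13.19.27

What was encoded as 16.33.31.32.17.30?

duster

Each letter is replaced by its alphabet position (a=1..z=26) + 12.
Undoing it on 16.33.31.32.17.30: 16→(16−12)÷1=4=d, 33→(33−12)÷1=21=u, 31→(31−12)÷1=19=s, 32→(32−12)÷1=20=t, 17→(17−12)÷1=5=e, 30→(30−12)÷1=18=r.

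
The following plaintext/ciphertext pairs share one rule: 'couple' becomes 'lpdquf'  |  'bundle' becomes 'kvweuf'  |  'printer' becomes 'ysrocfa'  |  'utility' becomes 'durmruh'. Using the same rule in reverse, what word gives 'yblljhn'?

package

Shifts by position in couple: pos 0: c→l (+9), pos 1: o→p (+1), pos 2: u→d (+9), pos 3: p→q (+1) — repeating every 2. A repeating key of period 2 is used — shifts +9, +1 over and over.
Undoing it on yblljhn: y−9=p, b−1=a, l−9=c, l−1=k, j−9=a, h−1=g, n−9=e.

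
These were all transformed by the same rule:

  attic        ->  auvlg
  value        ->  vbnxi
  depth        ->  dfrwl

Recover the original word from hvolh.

humid

Letter i (0-indexed) is shifted by i+0, so successive shifts are 0, 1, 2, ….
Undoing it on hvolh: h−0=h, v−1=u, o−2=m, l−3=i, h−4=d.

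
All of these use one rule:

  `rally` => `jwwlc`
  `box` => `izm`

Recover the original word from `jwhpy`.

The output letters match the input read backwards, each shifted +11: rally reversed is yllar. Read the word backwards and shift each letter +11.
Undoing it on jwhpy: shift back: j−11=y, w−11=l, h−11=w, p−11=e, y−11=n → ylwen; then reverse → newly.

newly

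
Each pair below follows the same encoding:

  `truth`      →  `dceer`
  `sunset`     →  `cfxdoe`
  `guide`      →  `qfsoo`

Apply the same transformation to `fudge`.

Shifts by position in truth: pos 0: t→d (+10), pos 1: r→c (+11), pos 2: u→e (+10), pos 3: t→e (+11) — repeating every 2. The shifts repeat in a cycle of length 2: positions 0,1,… shift by +10, +11, then the pattern repeats.
On fudge: f+10=p, u+11=f, d+10=n, g+11=r, e+10=o.

pfnro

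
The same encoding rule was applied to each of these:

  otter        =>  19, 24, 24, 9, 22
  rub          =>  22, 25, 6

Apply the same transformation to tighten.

24, 13, 11, 12, 24, 9, 18

o is letter #15 and maps to 19: an offset of 4. Letters become their 1-based position plus 4 (so a→5, b→6, …).
For tighten: t=20→24, i=9→13, g=7→11, h=8→12, t=20→24, e=5→9, n=14→18.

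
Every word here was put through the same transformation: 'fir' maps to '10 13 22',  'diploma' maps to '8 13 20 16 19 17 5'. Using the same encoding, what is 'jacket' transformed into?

14 5 7 15 9 24

f is letter #6 and maps to 10: an offset of 4. The number is (letter's place in the alphabet, a=1) + 4.
For jacket: j=10→14, a=1→5, c=3→7, k=11→15, e=5→9, t=20→24.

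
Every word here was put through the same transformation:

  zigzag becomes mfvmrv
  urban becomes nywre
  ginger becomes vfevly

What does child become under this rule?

z(25)→m(12) and i(8)→f(5) fit y≡5x+17 (mod 26); the inverse of 5 mod 26 is 21. Each letter's alphabet position (a=0..z=25) is mapped through 5·x+17 mod 26 — an affine cipher.
On child: c(2)→5·2+17≡1=b; h(7)→5·7+17≡0=a; i(8)→5·8+17≡5=f; l(11)→5·11+17≡20=u; d(3)→5·3+17≡6=g (all mod 26).

bafug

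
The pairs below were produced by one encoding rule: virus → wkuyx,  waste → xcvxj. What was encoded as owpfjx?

number

In virus: v→w is +1, i→k is +2, r→u is +3, u→y is +4 — the shift increases by 1 each position. Letter i (0-indexed) is shifted by i+1, so successive shifts are 1, 2, 3, ….
Reversing it on owpfjx: o−1=n, w−2=u, p−3=m, f−4=b, j−5=e, x−6=r.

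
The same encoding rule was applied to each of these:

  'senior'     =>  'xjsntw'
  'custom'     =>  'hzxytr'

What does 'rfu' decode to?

Each letter is shifted forward by 5 in the alphabet (a Caesar shift of +5).
Undoing it on rfu: r−5=m, f−5=a, u−5=p.

map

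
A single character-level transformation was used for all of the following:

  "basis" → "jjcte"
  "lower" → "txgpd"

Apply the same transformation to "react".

znknf

In basis: b→j is +8, a→j is +9, s→c is +10, i→t is +11 — the shift increases by 1 each position. The shift increases by 1 at each position, starting from +8: 8, 9, 10, ….
Applying it to react: r+8=z, e+9=n, a+10=k, c+11=n, t+12=f.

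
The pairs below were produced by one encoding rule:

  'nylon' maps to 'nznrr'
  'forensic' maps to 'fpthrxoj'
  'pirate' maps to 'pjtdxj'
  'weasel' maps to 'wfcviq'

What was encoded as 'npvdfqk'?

notable

In nylon: n→n is +0, y→z is +1, l→n is +2, o→r is +3 — the shift increases by 1 each position. Letter i (0-indexed) is shifted by i+0, so successive shifts are 0, 1, 2, ….
Reversing it on npvdfqk: n−0=n, p−1=o, v−2=t, d−3=a, f−4=b, q−5=l, k−6=e.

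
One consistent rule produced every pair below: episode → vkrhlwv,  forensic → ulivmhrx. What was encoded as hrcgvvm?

sixteen

Each pair mirrors across the alphabet (e↔v, p↔k, i↔r): positions sum to 25. Letters are reflected about the middle of the alphabet (position → 25−position): Atbash.
Undoing it on hrcgvvm: h↔s, r↔i, c↔x, g↔t, v↔e, v↔e, m↔n.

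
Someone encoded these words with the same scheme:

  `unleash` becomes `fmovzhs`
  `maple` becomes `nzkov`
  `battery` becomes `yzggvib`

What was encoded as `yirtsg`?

Each pair mirrors across the alphabet (u↔f, n↔m, l↔o): positions sum to 25. This is the alphabet-reversal cipher (Atbash): a becomes z, b becomes y, etc.
Decoding yirtsg: y↔b, i↔r, r↔i, t↔g, s↔h, g↔t.

bright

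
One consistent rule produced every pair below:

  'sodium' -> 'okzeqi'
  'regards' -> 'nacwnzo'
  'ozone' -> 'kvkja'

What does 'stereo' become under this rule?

opanak

Compare letters: s→o is +22, o→k is +22, d→z is +22 — a constant shift. Each letter is shifted forward by 22 in the alphabet (a Caesar shift of +22).
On stereo: s+22=o, t+22=p, e+22=a, r+22=n, e+22=a, o+22=k.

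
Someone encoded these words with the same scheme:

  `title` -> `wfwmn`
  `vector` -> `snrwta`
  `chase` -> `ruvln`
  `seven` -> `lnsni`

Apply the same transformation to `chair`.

ruvfa

Each letter's alphabet position (a=0..z=25) is mapped through 11·x+21 mod 26 — an affine cipher.
For chair: c(2)→11·2+21≡17=r; h(7)→11·7+21≡20=u; a(0)→11·0+21≡21=v; i(8)→11·8+21≡5=f; r(17)→11·17+21≡0=a (all mod 26).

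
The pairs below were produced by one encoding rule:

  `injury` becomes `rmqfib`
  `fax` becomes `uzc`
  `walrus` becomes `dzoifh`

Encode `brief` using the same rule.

yirvu

Each pair mirrors across the alphabet (i↔r, n↔m, j↔q): positions sum to 25. Letters are reflected about the middle of the alphabet (position → 25−position): Atbash.
For brief: b↔y, r↔i, i↔r, e↔v, f↔u.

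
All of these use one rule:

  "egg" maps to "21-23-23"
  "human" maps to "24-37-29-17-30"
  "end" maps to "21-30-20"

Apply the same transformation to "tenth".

e is letter #5 and maps to 21: an offset of 16. The number is (letter's place in the alphabet, a=1) + 16.
For tenth: t=20→36, e=5→21, n=14→30, t=20→36, h=8→24.

36-21-30-36-24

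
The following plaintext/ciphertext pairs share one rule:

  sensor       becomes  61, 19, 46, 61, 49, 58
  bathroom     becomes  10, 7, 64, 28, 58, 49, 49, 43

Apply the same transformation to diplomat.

16, 31, 52, 40, 49, 43, 7, 64

s(#19)→61 and e(#5)→19: differences scale by 3, so n = 3·pos + 4. Each letter becomes 3×(its alphabet position, a=1..z=26) + 4.
On diplomat: d=4→16, i=9→31, p=16→52, l=12→40, o=15→49, m=13→43, a=1→7, t=20→64.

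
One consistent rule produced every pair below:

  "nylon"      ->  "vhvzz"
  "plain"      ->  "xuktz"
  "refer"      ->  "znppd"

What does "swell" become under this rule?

afowx

In nylon: n→v is +8, y→h is +9, l→v is +10, o→z is +11 — the shift increases by 1 each position. Letter i (0-indexed) is shifted by i+8, so successive shifts are 8, 9, 10, ….
On swell: s+8=a, w+9=f, e+10=o, l+11=w, l+12=x.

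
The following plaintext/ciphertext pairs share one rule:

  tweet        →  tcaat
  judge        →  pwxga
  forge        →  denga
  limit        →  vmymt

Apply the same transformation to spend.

qhabx

t(19)→t(19) and w(22)→c(2) fit y≡3x+14 (mod 26); the inverse of 3 mod 26 is 9. Each letter's alphabet position (a=0..z=25) is mapped through 3·x+14 mod 26 — an affine cipher.
Applying it to spend: s(18)→3·18+14≡16=q; p(15)→3·15+14≡7=h; e(4)→3·4+14≡0=a; n(13)→3·13+14≡1=b; d(3)→3·3+14≡23=x (all mod 26).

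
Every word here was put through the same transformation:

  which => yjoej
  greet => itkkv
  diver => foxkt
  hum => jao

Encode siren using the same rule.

The shift depends on letter class: consonant w→y is +2, but vowel i→o is +6. Vowels shift forward by 6 and consonants shift forward by 2.
On siren: s(cons)+2=u, i(vowel)+6=o, r(cons)+2=t, e(vowel)+6=k, n(cons)+2=p.

uotkp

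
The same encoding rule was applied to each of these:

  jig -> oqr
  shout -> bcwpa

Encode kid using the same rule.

lqs

The output letters match the input read backwards, each shifted +8: jig reversed is gij. The word is reversed, then every letter is shifted forward by 8.
Applying it to kid: reverse → dik; then shift: d+8=l, i+8=q, k+8=s.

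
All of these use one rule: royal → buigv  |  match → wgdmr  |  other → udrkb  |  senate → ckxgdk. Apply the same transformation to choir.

The shift depends on letter class: consonant r→b is +10, but vowel o→u is +6. Two shifts are in play — +6 for a/e/i/o/u, +10 for every other letter.
Applying it to choir: c(cons)+10=m, h(cons)+10=r, o(vowel)+6=u, i(vowel)+6=o, r(cons)+10=b.

mruob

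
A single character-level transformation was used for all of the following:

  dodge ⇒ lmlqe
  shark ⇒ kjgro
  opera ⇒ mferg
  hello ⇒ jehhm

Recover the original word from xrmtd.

front

This is an affine cipher: with a=0,…,z=25, each position x becomes (19x+6) mod 26.
Decoding xrmtd: x(23)→11·(23−6)≡5=f; r(17)→11·(17−6)≡17=r; m(12)→11·(12−6)≡14=o; t(19)→11·(19−6)≡13=n; d(3)→11·(3−6)≡19=t (all mod 26).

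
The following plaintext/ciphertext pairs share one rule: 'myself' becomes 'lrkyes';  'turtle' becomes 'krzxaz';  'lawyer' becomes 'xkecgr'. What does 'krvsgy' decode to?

The output letters match the input read backwards, each shifted +6: myself reversed is flesym. Two steps: reverse the string, then apply a Caesar shift of +6.
Reversing it on krvsgy: shift back: k−6=e, r−6=l, v−6=p, s−6=m, g−6=a, y−6=s → elpmas; then reverse → sample.

sample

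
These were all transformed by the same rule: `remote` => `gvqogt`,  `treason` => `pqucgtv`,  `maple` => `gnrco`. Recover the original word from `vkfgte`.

credit

The output letters match the input read backwards, each shifted +2: remote reversed is etomer. The word is reversed, then every letter is shifted forward by 2.
Decoding vkfgte: shift back: v−2=t, k−2=i, f−2=d, g−2=e, t−2=r, e−2=c → tiderc; then reverse → credit.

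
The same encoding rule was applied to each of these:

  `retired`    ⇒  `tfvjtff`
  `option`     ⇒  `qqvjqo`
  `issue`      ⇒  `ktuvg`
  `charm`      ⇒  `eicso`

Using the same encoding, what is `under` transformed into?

wofft

A repeating key of period 2 is used — shifts +2, +1 over and over.
Applying it to under: u+2=w, n+1=o, d+2=f, e+1=f, r+2=t.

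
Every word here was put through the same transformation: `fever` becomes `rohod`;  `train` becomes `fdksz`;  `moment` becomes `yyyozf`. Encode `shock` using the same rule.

etyow

The shift depends on letter class: consonant f→r is +12, but vowel e→o is +10. Vowels shift forward by 10 and consonants shift forward by 12.
On shock: s(cons)+12=e, h(cons)+12=t, o(vowel)+10=y, c(cons)+12=o, k(cons)+12=w.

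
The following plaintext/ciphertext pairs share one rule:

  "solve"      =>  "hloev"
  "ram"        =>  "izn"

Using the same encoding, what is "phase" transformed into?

kszhv

Each pair mirrors across the alphabet (s↔h, o↔l, l↔o): positions sum to 25. This is the alphabet-reversal cipher (Atbash): a becomes z, b becomes y, etc.
Applying it to phase: p↔k, h↔s, a↔z, s↔h, e↔v.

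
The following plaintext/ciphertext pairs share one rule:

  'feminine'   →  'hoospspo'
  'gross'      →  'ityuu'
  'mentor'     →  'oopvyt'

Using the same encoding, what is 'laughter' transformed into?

nkeijvot

The shift depends on letter class: consonant f→h is +2, but vowel e→o is +10. Vowels shift forward by 10 and consonants shift forward by 2.
Applying it to laughter: l(cons)+2=n, a(vowel)+10=k, u(vowel)+10=e, g(cons)+2=i, h(cons)+2=j, t(cons)+2=v, e(vowel)+10=o, r(cons)+2=t.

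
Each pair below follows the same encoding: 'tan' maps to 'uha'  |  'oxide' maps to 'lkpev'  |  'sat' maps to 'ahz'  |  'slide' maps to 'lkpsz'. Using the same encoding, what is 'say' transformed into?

The word is reversed, then every letter is shifted forward by 7.
Applying it to say: reverse → yas; then shift: y+7=f, a+7=h, s+7=z.

fhz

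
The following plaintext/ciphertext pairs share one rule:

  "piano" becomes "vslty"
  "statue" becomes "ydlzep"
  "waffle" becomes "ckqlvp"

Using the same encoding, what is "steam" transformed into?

The shifts repeat in a cycle of length 3: positions 0,1,… shift by +6, +10, +11, then the pattern repeats.
Applying it to steam: s+6=y, t+10=d, e+11=p, a+6=g, m+10=w.

ydpgw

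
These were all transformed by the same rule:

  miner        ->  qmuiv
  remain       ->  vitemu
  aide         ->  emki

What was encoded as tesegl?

palace

Shifts by position in miner: pos 0: m→q (+4), pos 1: i→m (+4), pos 2: n→u (+7), pos 3: e→i (+4), pos 4: r→v (+4) — repeating every 3. A repeating key of period 3 is used — shifts +4, +4, +7 over and over.
Reversing it on tesegl: t−4=p, e−4=a, s−7=l, e−4=a, g−4=c, l−7=e.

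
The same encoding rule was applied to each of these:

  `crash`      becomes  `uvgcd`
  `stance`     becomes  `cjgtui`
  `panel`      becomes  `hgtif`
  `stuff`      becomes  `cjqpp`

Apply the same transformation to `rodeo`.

c(2)→u(20) and r(17)→v(21) fit y≡7x+6 (mod 26); the inverse of 7 mod 26 is 15. Treating letters as 0–25, the rule is x ↦ 7x + 6 (mod 26).
For rodeo: r(17)→7·17+6≡21=v; o(14)→7·14+6≡0=a; d(3)→7·3+6≡1=b; e(4)→7·4+6≡8=i; o(14)→7·14+6≡0=a (all mod 26).

vabia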